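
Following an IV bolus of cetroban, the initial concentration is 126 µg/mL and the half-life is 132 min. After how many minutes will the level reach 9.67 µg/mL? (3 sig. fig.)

489 minutes

k = ln 2 / 132 = 0.005251 min⁻¹
C(t) = C₀ e^(−kt)  ⇒  t = ln(C₀/C) / k
t = ln(126/9.67) / 0.005251 = 2.567 / 0.005251 ≈ 489 minutes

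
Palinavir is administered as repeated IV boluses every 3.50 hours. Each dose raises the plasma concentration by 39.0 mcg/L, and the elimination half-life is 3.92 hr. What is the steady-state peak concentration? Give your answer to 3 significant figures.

k = ln 2 / 3.92 = 0.1768 hr⁻¹
Fraction remaining after one interval: e^(−kτ) = e^(−0.1768 × 3.50) = 0.5385
R = 1 / (1 − 0.5385) = 2.167
Css,max = 39.0 × 2.167 ≈ 84.5 mcg/L

84.5 mcg/L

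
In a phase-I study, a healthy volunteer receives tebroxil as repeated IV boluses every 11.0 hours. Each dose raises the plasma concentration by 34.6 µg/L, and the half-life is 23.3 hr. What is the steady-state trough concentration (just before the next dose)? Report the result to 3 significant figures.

89.4 µg/L

k = ln 2 / 23.3 = 0.02975 hr⁻¹
Fraction remaining after one interval: e^(−kτ) = e^(−0.02975 × 11.0) = 0.7209
R = 1 / (1 − 0.7209) = 3.583
Css,max = 34.6 × 3.583 = 124.0 µg/L
Css,min = Css,max × e^(−kτ) = 124.0 × 0.7209 ≈ 89.4 µg/L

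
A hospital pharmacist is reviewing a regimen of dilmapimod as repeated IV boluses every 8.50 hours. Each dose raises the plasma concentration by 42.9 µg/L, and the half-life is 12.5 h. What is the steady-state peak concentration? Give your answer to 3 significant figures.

k = ln 2 / 12.5 = 0.05545 h⁻¹
Fraction remaining after one interval: e^(−kτ) = e^(−0.05545 × 8.50) = 0.6242
R = 1 / (1 − 0.6242) = 2.661
Css,max = 42.9 × 2.661 ≈ 114 µg/L

114 µg/L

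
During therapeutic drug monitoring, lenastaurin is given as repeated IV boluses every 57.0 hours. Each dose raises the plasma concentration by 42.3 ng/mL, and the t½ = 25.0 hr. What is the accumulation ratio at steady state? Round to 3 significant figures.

1.26

k = ln 2 / 25.0 = 0.02773 hr⁻¹
Fraction remaining after one interval: e^(−kτ) = e^(−0.02773 × 57.0) = 0.2059
R = 1 / (1 − 0.2059) = 1 / 0.7941 ≈ 1.26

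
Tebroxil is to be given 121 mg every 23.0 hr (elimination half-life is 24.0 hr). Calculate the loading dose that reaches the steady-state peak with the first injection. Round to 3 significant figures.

249 mg

k = ln 2 / 24.0 = 0.02888 hr⁻¹
Accumulation ratio R = 1 / (1 − e^(−kτ)) = 1 / (1 − e^(−0.02888×23.0)) = 1 / (1 − 0.5147) = 2.060
Loading dose = maintenance dose × R = 121 × 2.060 ≈ 249 mg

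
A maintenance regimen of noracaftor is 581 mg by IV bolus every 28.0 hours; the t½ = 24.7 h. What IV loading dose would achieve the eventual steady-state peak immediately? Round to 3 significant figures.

k = ln 2 / 24.7 = 0.02806 h⁻¹
Accumulation ratio R = 1 / (1 − e^(−kτ)) = 1 / (1 − e^(−0.02806×28.0)) = 1 / (1 − 0.4558) = 1.837
Loading dose = maintenance dose × R = 581 × 1.837 ≈ 1070 mg

1070 mg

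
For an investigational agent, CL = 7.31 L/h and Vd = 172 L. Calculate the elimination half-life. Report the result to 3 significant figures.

16.3 hours

k = CL / V = 7.31 / 172 = 0.04250 h⁻¹
t½ = ln 2 / k = ln 2 / 0.04250 ≈ 16.3 hours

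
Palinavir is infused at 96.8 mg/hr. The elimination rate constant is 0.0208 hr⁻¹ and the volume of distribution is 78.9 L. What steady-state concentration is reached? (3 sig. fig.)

CL = k · V = 0.0208 × 78.9 = 1.641 L/hr
Css = rate / CL = 96.8 / 1.641 ≈ 59.0 mg/L

59.0 mg/L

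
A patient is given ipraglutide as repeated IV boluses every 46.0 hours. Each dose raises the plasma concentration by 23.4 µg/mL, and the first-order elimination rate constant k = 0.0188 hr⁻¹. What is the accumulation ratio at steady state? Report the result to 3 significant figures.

1.73

Fraction remaining after one interval: e^(−kτ) = e^(−0.01880 × 46.0) = 0.4211
R = 1 / (1 − 0.4211) = 1 / 0.5789 ≈ 1.73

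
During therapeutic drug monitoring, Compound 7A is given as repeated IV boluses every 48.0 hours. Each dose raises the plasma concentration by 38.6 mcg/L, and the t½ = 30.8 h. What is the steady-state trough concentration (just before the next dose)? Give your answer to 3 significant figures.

k = ln 2 / 30.8 = 0.02250 h⁻¹
Fraction remaining after one interval: e^(−kτ) = e^(−0.02250 × 48.0) = 0.3395
R = 1 / (1 − 0.3395) = 1.514
Css,max = 38.6 × 1.514 = 58.44 mcg/L
Css,min = Css,max × e^(−kτ) = 58.44 × 0.3395 ≈ 19.8 mcg/L

19.8 mcg/L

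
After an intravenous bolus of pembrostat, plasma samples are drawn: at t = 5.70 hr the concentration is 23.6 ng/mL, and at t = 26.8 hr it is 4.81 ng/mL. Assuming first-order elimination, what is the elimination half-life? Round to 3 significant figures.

k = ln(C₁/C₂) / (t₂ − t₁) = ln(23.6/4.81) / (26.8 − 5.70)
  = 1.591 / 21.10 = 0.07538 hr⁻¹
t½ = ln 2 / k = ln 2 / 0.07538 ≈ 9.20 hours

9.20 hours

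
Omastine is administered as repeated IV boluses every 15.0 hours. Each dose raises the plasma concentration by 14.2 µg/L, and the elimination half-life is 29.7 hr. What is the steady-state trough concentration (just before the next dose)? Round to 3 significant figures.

33.9 µg/L

k = ln 2 / 29.7 = 0.02334 hr⁻¹
Fraction remaining after one interval: e^(−kτ) = e^(−0.02334 × 15.0) = 0.7046
R = 1 / (1 − 0.7046) = 3.386
Css,max = 14.2 × 3.386 = 48.08 µg/L
Css,min = Css,max × e^(−kτ) = 48.08 × 0.7046 ≈ 33.9 µg/L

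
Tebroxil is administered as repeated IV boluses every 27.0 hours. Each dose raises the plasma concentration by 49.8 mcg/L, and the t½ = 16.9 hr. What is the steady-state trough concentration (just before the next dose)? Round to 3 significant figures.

k = ln 2 / 16.9 = 0.04101 hr⁻¹
Fraction remaining after one interval: e^(−kτ) = e^(−0.04101 × 27.0) = 0.3304
R = 1 / (1 − 0.3304) = 1.493
Css,max = 49.8 × 1.493 = 74.37 mcg/L
Css,min = Css,max × e^(−kτ) = 74.37 × 0.3304 ≈ 24.6 mcg/L

24.6 mcg/L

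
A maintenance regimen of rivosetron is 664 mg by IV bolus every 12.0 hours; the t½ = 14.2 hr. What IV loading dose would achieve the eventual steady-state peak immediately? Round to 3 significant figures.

1500 mg

k = ln 2 / 14.2 = 0.04881 hr⁻¹
Accumulation ratio R = 1 / (1 − e^(−kτ)) = 1 / (1 − e^(−0.04881×12.0)) = 1 / (1 − 0.5567) = 2.256
Loading dose = maintenance dose × R = 664 × 2.256 ≈ 1500 mg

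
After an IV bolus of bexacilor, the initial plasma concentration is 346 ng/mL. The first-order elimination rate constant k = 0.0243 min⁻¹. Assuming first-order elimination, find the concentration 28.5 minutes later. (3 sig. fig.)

173 ng/mL

C(t) = C₀ e^(−kt) = 346 × e^(−0.02430 × 28.5) = 346 × e^(−0.6925) = 346 × 0.5003 ≈ 173 ng/mL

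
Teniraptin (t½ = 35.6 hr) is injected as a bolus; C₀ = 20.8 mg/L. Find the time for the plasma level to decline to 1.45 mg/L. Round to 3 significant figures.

137 hours

k = ln 2 / 35.6 = 0.01947 hr⁻¹
C(t) = C₀ e^(−kt)  ⇒  t = ln(C₀/C) / k
t = ln(20.8/1.45) / 0.01947 = 2.663 / 0.01947 ≈ 137 hours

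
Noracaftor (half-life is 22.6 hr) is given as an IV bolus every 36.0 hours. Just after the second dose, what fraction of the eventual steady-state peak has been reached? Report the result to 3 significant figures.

0.890

k = ln 2 / 22.6 = 0.03067 hr⁻¹
f_n = 1 − e^(−nkτ) = 1 − e^(−2 × 0.03067 × 36.0) = 1 − e^(−2.208) = 1 − 0.1099 ≈ 0.890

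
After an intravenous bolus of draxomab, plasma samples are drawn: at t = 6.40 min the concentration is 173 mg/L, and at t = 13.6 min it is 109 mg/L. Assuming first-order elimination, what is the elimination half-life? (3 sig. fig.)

10.8 minutes

k = ln(C₁/C₂) / (t₂ − t₁) = ln(173/109) / (13.6 − 6.40)
  = 0.4619 / 7.200 = 0.06416 min⁻¹
t½ = ln 2 / k = ln 2 / 0.06416 ≈ 10.8 minutes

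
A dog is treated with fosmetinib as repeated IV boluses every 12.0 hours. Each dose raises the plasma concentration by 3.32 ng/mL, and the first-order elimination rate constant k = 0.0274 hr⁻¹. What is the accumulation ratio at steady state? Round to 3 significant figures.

3.57

Fraction remaining after one interval: e^(−kτ) = e^(−0.02740 × 12.0) = 0.7198
R = 1 / (1 − 0.7198) = 1 / 0.2802 ≈ 3.57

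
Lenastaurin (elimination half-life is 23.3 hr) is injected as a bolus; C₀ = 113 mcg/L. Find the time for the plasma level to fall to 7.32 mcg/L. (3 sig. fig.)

92.0 hours

k = ln 2 / 23.3 = 0.02975 hr⁻¹
C(t) = C₀ e^(−kt)  ⇒  t = ln(C₀/C) / k
t = ln(113/7.32) / 0.02975 = 2.737 / 0.02975 ≈ 92.0 hours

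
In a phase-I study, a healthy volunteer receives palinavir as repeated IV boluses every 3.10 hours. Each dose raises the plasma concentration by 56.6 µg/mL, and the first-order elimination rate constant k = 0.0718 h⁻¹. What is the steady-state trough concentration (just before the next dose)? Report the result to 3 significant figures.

227 µg/mL

Fraction remaining after one interval: e^(−kτ) = e^(−0.07180 × 3.10) = 0.8005
R = 1 / (1 − 0.8005) = 5.011
Css,max = 56.6 × 5.011 = 283.6 µg/mL
Css,min = Css,max × e^(−kτ) = 283.6 × 0.8005 ≈ 227 µg/mL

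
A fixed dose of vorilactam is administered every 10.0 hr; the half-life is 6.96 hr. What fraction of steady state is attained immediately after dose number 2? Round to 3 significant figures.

k = ln 2 / 6.96 = 0.09959 hr⁻¹
f_n = 1 − e^(−nkτ) = 1 − e^(−2 × 0.09959 × 10.0) = 1 − e^(−1.992) = 1 − 0.1364 ≈ 0.864

0.864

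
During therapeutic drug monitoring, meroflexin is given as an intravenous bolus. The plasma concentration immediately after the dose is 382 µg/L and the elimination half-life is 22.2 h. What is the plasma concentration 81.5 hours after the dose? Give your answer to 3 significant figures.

k = ln 2 / 22.2 = 0.03122 h⁻¹
C(t) = C₀ e^(−kt) = 382 × e^(−0.03122 × 81.5) = 382 × e^(−2.545) = 382 × 0.07850 ≈ 30.0 µg/L

30.0 µg/L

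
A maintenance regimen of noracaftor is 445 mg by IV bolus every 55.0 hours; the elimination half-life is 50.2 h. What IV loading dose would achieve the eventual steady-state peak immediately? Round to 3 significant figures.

k = ln 2 / 50.2 = 0.01381 h⁻¹
Accumulation ratio R = 1 / (1 − e^(−kτ)) = 1 / (1 − e^(−0.01381×55.0)) = 1 / (1 − 0.4679) = 1.879
Loading dose = maintenance dose × R = 445 × 1.879 ≈ 836 mg

836 mg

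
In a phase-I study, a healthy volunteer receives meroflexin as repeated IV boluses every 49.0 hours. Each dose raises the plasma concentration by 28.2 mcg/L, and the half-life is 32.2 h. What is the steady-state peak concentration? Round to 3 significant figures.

k = ln 2 / 32.2 = 0.02153 h⁻¹
Fraction remaining after one interval: e^(−kτ) = e^(−0.02153 × 49.0) = 0.3483
R = 1 / (1 − 0.3483) = 1.534
Css,max = 28.2 × 1.534 ≈ 43.3 mcg/L

43.3 mcg/L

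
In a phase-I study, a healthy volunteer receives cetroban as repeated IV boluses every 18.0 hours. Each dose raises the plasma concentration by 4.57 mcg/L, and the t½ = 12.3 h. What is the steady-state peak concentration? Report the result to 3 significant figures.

7.17 mcg/L

k = ln 2 / 12.3 = 0.05635 h⁻¹
Fraction remaining after one interval: e^(−kτ) = e^(−0.05635 × 18.0) = 0.3626
R = 1 / (1 − 0.3626) = 1.569
Css,max = 4.57 × 1.569 ≈ 7.17 mcg/L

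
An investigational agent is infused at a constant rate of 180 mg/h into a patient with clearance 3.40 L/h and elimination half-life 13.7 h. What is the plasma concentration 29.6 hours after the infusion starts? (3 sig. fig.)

41.1 µg/mL

Css = rate / CL = 180 / 3.40 = 52.94 µg/mL
k = ln 2 / 13.7 = 0.05059 h⁻¹
C(t) = Css (1 − e^(−kt)) = 52.94 × (1 − e^(−1.498)) = 52.94 × 0.7763 ≈ 41.1 µg/mL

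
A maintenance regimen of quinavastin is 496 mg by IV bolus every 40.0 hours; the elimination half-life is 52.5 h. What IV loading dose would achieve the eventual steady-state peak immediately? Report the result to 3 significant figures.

1210 mg

k = ln 2 / 52.5 = 0.01320 h⁻¹
Accumulation ratio R = 1 / (1 − e^(−kτ)) = 1 / (1 − e^(−0.01320×40.0)) = 1 / (1 − 0.5897) = 2.437
Loading dose = maintenance dose × R = 496 × 2.437 ≈ 1210 mg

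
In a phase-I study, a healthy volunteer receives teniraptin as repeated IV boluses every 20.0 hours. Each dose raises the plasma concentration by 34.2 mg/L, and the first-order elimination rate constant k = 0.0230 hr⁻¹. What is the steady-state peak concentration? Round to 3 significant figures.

92.8 mg/L

Fraction remaining after one interval: e^(−kτ) = e^(−0.02300 × 20.0) = 0.6313
R = 1 / (1 − 0.6313) = 2.712
Css,max = 34.2 × 2.712 ≈ 92.8 mg/L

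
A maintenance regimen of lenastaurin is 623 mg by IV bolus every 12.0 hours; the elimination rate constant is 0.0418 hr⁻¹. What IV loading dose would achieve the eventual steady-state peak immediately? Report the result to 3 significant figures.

1580 mg

Accumulation ratio R = 1 / (1 − e^(−kτ)) = 1 / (1 − e^(−0.04180×12.0)) = 1 / (1 − 0.6056) = 2.535
Loading dose = maintenance dose × R = 623 × 2.535 ≈ 1580 mg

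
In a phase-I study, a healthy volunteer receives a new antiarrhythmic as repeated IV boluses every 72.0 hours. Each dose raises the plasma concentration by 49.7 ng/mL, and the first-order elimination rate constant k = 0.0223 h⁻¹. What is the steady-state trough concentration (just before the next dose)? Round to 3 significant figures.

Fraction remaining after one interval: e^(−kτ) = e^(−0.02230 × 72.0) = 0.2008
R = 1 / (1 − 0.2008) = 1.251
Css,max = 49.7 × 1.251 = 62.18 ng/mL
Css,min = Css,max × e^(−kτ) = 62.18 × 0.2008 ≈ 12.5 ng/mL

12.5 ng/mL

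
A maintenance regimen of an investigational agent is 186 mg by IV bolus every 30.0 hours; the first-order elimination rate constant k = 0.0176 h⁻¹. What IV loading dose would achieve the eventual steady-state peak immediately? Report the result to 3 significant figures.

453 mg

Accumulation ratio R = 1 / (1 − e^(−kτ)) = 1 / (1 − e^(−0.01760×30.0)) = 1 / (1 − 0.5898) = 2.438
Loading dose = maintenance dose × R = 186 × 2.438 ≈ 453 mg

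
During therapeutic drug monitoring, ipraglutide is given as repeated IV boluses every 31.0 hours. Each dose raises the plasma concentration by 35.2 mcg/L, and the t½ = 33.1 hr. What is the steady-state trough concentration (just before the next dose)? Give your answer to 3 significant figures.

38.5 mcg/L

k = ln 2 / 33.1 = 0.02094 hr⁻¹
Fraction remaining after one interval: e^(−kτ) = e^(−0.02094 × 31.0) = 0.5225
R = 1 / (1 − 0.5225) = 2.094
Css,max = 35.2 × 2.094 = 73.71 mcg/L
Css,min = Css,max × e^(−kτ) = 73.71 × 0.5225 ≈ 38.5 mcg/L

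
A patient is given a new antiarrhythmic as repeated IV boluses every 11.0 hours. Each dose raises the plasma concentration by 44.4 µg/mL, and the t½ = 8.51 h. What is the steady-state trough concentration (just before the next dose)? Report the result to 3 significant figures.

30.6 µg/mL

k = ln 2 / 8.51 = 0.08145 h⁻¹
Fraction remaining after one interval: e^(−kτ) = e^(−0.08145 × 11.0) = 0.4082
R = 1 / (1 − 0.4082) = 1.690
Css,max = 44.4 × 1.690 = 75.03 µg/mL
Css,min = Css,max × e^(−kτ) = 75.03 × 0.4082 ≈ 30.6 µg/mL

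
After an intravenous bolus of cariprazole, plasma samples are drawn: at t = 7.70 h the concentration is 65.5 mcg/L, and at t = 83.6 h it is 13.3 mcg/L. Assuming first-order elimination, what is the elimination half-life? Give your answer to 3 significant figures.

k = ln(C₁/C₂) / (t₂ − t₁) = ln(65.5/13.3) / (83.6 − 7.70)
  = 1.594 / 75.90 = 0.02101 h⁻¹
t½ = ln 2 / k = ln 2 / 0.02101 ≈ 33.0 hours

33.0 hours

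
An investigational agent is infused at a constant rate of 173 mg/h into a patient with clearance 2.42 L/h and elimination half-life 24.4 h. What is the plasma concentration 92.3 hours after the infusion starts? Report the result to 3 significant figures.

Css = rate / CL = 173 / 2.42 = 71.49 µg/mL
k = ln 2 / 24.4 = 0.02841 h⁻¹
C(t) = Css (1 − e^(−kt)) = 71.49 × (1 − e^(−2.622)) = 71.49 × 0.9273 ≈ 66.3 µg/mL

66.3 µg/mL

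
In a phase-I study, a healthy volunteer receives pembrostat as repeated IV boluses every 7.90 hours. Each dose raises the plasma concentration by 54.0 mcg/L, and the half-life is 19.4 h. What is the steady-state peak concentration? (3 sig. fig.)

220 mcg/L

k = ln 2 / 19.4 = 0.03573 h⁻¹
Fraction remaining after one interval: e^(−kτ) = e^(−0.03573 × 7.90) = 0.7541
R = 1 / (1 − 0.7541) = 4.066
Css,max = 54.0 × 4.066 ≈ 220 mcg/L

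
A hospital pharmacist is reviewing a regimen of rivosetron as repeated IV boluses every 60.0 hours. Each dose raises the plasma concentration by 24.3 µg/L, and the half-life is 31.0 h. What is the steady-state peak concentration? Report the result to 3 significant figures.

32.9 µg/L

k = ln 2 / 31.0 = 0.02236 h⁻¹
Fraction remaining after one interval: e^(−kτ) = e^(−0.02236 × 60.0) = 0.2614
R = 1 / (1 − 0.2614) = 1.354
Css,max = 24.3 × 1.354 ≈ 32.9 µg/L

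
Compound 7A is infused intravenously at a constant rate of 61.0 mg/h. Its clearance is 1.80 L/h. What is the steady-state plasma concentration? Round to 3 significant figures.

33.9 mg/L

Css = infusion rate / CL = 61.0 / 1.80 ≈ 33.9 mg/L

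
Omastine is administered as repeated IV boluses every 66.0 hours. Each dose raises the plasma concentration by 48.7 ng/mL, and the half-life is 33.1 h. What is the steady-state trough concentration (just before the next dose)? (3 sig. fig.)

k = ln 2 / 33.1 = 0.02094 h⁻¹
Fraction remaining after one interval: e^(−kτ) = e^(−0.02094 × 66.0) = 0.2510
R = 1 / (1 − 0.2510) = 1.335
Css,max = 48.7 × 1.335 = 65.02 ng/mL
Css,min = Css,max × e^(−kτ) = 65.02 × 0.2510 ≈ 16.3 ng/mL

16.3 ng/mL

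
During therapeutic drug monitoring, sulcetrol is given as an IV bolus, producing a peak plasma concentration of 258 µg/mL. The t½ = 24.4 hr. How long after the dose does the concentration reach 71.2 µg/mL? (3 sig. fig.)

45.3 hours

k = ln 2 / 24.4 = 0.02841 hr⁻¹
C(t) = C₀ e^(−kt)  ⇒  t = ln(C₀/C) / k
t = ln(258/71.2) / 0.02841 = 1.287 / 0.02841 ≈ 45.3 hours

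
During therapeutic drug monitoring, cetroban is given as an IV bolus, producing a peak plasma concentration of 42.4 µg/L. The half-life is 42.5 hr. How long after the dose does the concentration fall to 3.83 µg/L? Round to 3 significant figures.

147 hours

k = ln 2 / 42.5 = 0.01631 hr⁻¹
C(t) = C₀ e^(−kt)  ⇒  t = ln(C₀/C) / k
t = ln(42.4/3.83) / 0.01631 = 2.404 / 0.01631 ≈ 147 hours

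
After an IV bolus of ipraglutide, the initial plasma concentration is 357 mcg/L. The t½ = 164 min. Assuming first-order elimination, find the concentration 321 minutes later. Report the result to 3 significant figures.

k = ln 2 / 164 = 0.004227 min⁻¹
321 min is 1.957 half-lives, so C = 357 × (1/2)^1.957 = 357 × 0.2575 ≈ 91.9 mcg/L

91.9 mcg/L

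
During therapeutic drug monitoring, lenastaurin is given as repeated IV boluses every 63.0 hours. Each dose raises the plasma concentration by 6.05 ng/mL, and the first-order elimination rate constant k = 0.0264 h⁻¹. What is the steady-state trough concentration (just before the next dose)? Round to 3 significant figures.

1.41 ng/mL

Fraction remaining after one interval: e^(−kτ) = e^(−0.02640 × 63.0) = 0.1895
R = 1 / (1 − 0.1895) = 1.234
Css,max = 6.05 × 1.234 = 7.465 ng/mL
Css,min = Css,max × e^(−kτ) = 7.465 × 0.1895 ≈ 1.41 ng/mL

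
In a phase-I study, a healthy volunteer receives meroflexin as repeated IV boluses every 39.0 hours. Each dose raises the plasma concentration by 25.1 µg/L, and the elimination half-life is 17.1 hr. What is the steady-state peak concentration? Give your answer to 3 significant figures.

k = ln 2 / 17.1 = 0.04053 hr⁻¹
Fraction remaining after one interval: e^(−kτ) = e^(−0.04053 × 39.0) = 0.2058
R = 1 / (1 − 0.2058) = 1.259
Css,max = 25.1 × 1.259 ≈ 31.6 µg/L

31.6 µg/L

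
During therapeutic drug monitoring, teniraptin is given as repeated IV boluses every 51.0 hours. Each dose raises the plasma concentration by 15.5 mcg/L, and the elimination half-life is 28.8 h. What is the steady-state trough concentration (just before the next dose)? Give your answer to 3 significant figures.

k = ln 2 / 28.8 = 0.02407 h⁻¹
Fraction remaining after one interval: e^(−kτ) = e^(−0.02407 × 51.0) = 0.2930
R = 1 / (1 − 0.2930) = 1.415
Css,max = 15.5 × 1.415 = 21.92 mcg/L
Css,min = Css,max × e^(−kτ) = 21.92 × 0.2930 ≈ 6.42 mcg/L

6.42 mcg/L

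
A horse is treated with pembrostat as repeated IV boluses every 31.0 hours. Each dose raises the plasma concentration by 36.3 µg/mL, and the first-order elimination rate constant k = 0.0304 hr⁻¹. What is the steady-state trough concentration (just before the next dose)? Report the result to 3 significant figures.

Fraction remaining after one interval: e^(−kτ) = e^(−0.03040 × 31.0) = 0.3897
R = 1 / (1 − 0.3897) = 1.639
Css,max = 36.3 × 1.639 = 59.48 µg/mL
Css,min = Css,max × e^(−kτ) = 59.48 × 0.3897 ≈ 23.2 µg/mL

23.2 µg/mL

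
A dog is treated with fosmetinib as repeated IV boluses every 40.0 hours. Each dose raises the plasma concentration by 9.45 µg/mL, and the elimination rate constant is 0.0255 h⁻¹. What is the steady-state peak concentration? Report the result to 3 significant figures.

14.8 µg/mL

Fraction remaining after one interval: e^(−kτ) = e^(−0.02550 × 40.0) = 0.3606
R = 1 / (1 − 0.3606) = 1.564
Css,max = 9.45 × 1.564 ≈ 14.8 µg/mL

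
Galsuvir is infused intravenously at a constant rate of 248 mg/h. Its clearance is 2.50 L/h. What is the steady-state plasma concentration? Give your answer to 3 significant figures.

Css = infusion rate / CL = 248 / 2.50 ≈ 99.2 mg/L

99.2 mg/L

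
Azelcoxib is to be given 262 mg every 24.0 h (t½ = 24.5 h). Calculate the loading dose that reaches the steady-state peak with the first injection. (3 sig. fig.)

k = ln 2 / 24.5 = 0.02829 h⁻¹
Accumulation ratio R = 1 / (1 − e^(−kτ)) = 1 / (1 − e^(−0.02829×24.0)) = 1 / (1 − 0.5071) = 2.029
Loading dose = maintenance dose × R = 262 × 2.029 ≈ 532 mg

532 mg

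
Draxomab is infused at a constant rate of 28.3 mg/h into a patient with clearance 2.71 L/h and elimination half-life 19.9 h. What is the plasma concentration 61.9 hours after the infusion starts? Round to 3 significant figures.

9.23 µg/mL

Css = rate / CL = 28.3 / 2.71 = 10.44 µg/mL
k = ln 2 / 19.9 = 0.03483 h⁻¹
C(t) = Css (1 − e^(−kt)) = 10.44 × (1 − e^(−2.156)) = 10.44 × 0.8842 ≈ 9.23 µg/mL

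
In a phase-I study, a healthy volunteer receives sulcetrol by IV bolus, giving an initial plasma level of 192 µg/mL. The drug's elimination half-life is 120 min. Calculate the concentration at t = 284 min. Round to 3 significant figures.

37.2 µg/mL

k = ln 2 / 120 = 0.005776 min⁻¹
284 min is 2.367 half-lives, so C = 192 × (1/2)^2.367 = 192 × 0.1939 ≈ 37.2 µg/mL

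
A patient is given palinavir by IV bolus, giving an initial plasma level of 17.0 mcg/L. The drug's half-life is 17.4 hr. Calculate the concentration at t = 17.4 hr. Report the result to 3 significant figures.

8.50 mcg/L

k = ln 2 / 17.4 = 0.03984 hr⁻¹
17.4 hr is 1.000 half-lives, so C = 17.0 × (1/2)^1.000 = 17.0 × 0.5000 ≈ 8.50 mcg/L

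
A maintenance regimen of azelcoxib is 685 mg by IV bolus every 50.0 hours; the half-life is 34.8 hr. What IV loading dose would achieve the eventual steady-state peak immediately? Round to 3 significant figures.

k = ln 2 / 34.8 = 0.01992 hr⁻¹
Accumulation ratio R = 1 / (1 − e^(−kτ)) = 1 / (1 − e^(−0.01992×50.0)) = 1 / (1 − 0.3694) = 1.586
Loading dose = maintenance dose × R = 685 × 1.586 ≈ 1090 mg

1090 mg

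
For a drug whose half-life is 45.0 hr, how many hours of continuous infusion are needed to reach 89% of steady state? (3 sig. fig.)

k = ln 2 / 45.0 = 0.01540 hr⁻¹
f = 1 − e^(−kt)  ⇒  t = −ln(1 − f) / k
t = −ln(1 − 0.89) / 0.01540 = 2.207 / 0.01540 ≈ 143 hours

143 hours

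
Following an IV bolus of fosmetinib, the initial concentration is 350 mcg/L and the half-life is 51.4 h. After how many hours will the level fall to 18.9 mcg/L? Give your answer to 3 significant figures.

216 hours

k = ln 2 / 51.4 = 0.01349 h⁻¹
C(t) = C₀ e^(−kt)  ⇒  t = ln(C₀/C) / k
t = ln(350/18.9) / 0.01349 = 2.919 / 0.01349 ≈ 216 hours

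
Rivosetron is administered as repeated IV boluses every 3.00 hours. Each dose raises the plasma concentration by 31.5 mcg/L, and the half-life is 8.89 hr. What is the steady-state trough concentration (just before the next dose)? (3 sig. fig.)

k = ln 2 / 8.89 = 0.07797 hr⁻¹
Fraction remaining after one interval: e^(−kτ) = e^(−0.07797 × 3.00) = 0.7914
R = 1 / (1 − 0.7914) = 4.795
Css,max = 31.5 × 4.795 = 151.0 mcg/L
Css,min = Css,max × e^(−kτ) = 151.0 × 0.7914 ≈ 120 mcg/L

120 mcg/L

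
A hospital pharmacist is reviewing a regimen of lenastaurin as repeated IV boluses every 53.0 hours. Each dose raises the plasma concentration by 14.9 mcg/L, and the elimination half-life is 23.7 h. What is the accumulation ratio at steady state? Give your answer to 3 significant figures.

k = ln 2 / 23.7 = 0.02925 h⁻¹
Fraction remaining after one interval: e^(−kτ) = e^(−0.02925 × 53.0) = 0.2122
R = 1 / (1 − 0.2122) = 1 / 0.7878 ≈ 1.27

1.27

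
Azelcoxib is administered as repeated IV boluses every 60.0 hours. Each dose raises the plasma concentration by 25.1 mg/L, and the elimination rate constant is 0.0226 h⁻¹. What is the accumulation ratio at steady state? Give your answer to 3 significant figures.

1.35

Fraction remaining after one interval: e^(−kτ) = e^(−0.02260 × 60.0) = 0.2577
R = 1 / (1 − 0.2577) = 1 / 0.7423 ≈ 1.35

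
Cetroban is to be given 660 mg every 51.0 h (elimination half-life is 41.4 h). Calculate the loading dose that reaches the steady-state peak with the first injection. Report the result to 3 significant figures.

1150 mg

k = ln 2 / 41.4 = 0.01674 h⁻¹
Accumulation ratio R = 1 / (1 − e^(−kτ)) = 1 / (1 − e^(−0.01674×51.0)) = 1 / (1 − 0.4258) = 1.741
Loading dose = maintenance dose × R = 660 × 1.741 ≈ 1150 mg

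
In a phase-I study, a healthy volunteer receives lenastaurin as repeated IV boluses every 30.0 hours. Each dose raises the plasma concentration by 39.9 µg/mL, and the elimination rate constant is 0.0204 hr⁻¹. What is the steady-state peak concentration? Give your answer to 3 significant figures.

Fraction remaining after one interval: e^(−kτ) = e^(−0.02040 × 30.0) = 0.5423
R = 1 / (1 − 0.5423) = 2.185
Css,max = 39.9 × 2.185 ≈ 87.2 µg/mL

87.2 µg/mL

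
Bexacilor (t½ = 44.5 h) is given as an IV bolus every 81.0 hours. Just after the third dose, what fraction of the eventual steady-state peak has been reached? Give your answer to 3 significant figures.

k = ln 2 / 44.5 = 0.01558 h⁻¹
f_n = 1 − e^(−nkτ) = 1 − e^(−3 × 0.01558 × 81.0) = 1 − e^(−3.785) = 1 − 0.02271 ≈ 0.977

0.977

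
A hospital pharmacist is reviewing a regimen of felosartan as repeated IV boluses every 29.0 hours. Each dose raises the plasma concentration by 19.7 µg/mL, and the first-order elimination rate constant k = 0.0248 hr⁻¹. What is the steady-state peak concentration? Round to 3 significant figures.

38.4 µg/mL

Fraction remaining after one interval: e^(−kτ) = e^(−0.02480 × 29.0) = 0.4871
R = 1 / (1 − 0.4871) = 1.950
Css,max = 19.7 × 1.950 ≈ 38.4 µg/mL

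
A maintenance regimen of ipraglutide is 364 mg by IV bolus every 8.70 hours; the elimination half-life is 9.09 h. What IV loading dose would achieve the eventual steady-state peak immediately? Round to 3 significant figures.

k = ln 2 / 9.09 = 0.07625 h⁻¹
Accumulation ratio R = 1 / (1 − e^(−kτ)) = 1 / (1 − e^(−0.07625×8.70)) = 1 / (1 − 0.5151) = 2.062
Loading dose = maintenance dose × R = 364 × 2.062 ≈ 751 mg

751 mg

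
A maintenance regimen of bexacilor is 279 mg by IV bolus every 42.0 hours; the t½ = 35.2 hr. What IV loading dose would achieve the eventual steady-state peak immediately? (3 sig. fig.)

496 mg

k = ln 2 / 35.2 = 0.01969 hr⁻¹
Accumulation ratio R = 1 / (1 − e^(−kτ)) = 1 / (1 − e^(−0.01969×42.0)) = 1 / (1 − 0.4373) = 1.777
Loading dose = maintenance dose × R = 279 × 1.777 ≈ 496 mg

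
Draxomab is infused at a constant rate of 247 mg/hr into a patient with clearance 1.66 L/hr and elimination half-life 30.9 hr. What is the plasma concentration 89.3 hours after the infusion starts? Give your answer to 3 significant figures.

129 mg/L

Css = rate / CL = 247 / 1.66 = 148.8 mg/L
k = ln 2 / 30.9 = 0.02243 hr⁻¹
C(t) = Css (1 − e^(−kt)) = 148.8 × (1 − e^(−2.003)) = 148.8 × 0.8651 ≈ 129 mg/L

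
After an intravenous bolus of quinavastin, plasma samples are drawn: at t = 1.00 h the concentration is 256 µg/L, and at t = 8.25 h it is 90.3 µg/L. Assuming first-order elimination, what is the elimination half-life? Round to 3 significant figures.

k = ln(C₁/C₂) / (t₂ − t₁) = ln(256/90.3) / (8.25 − 1.00)
  = 1.042 / 7.250 = 0.1437 h⁻¹
t½ = ln 2 / k = ln 2 / 0.1437 ≈ 4.82 hours

4.82 hours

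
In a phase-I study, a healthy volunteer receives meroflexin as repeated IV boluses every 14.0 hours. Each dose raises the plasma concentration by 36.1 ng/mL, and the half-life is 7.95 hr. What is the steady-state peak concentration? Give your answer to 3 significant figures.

51.2 ng/mL

k = ln 2 / 7.95 = 0.08719 hr⁻¹
Fraction remaining after one interval: e^(−kτ) = e^(−0.08719 × 14.0) = 0.2950
R = 1 / (1 − 0.2950) = 1.419
Css,max = 36.1 × 1.419 ≈ 51.2 ng/mL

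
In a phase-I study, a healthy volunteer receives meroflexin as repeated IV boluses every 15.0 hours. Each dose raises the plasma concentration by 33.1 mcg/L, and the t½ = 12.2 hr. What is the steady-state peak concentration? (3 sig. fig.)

k = ln 2 / 12.2 = 0.05682 hr⁻¹
Fraction remaining after one interval: e^(−kτ) = e^(−0.05682 × 15.0) = 0.4265
R = 1 / (1 − 0.4265) = 1.744
Css,max = 33.1 × 1.744 ≈ 57.7 mcg/L

57.7 mcg/L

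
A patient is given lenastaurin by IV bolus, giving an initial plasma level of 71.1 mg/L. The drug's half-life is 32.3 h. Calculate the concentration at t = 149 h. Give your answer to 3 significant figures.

k = ln 2 / 32.3 = 0.02146 h⁻¹
149 h is 4.613 half-lives, so C = 71.1 × (1/2)^4.613 = 71.1 × 0.04086 ≈ 2.91 mg/L

2.91 mg/L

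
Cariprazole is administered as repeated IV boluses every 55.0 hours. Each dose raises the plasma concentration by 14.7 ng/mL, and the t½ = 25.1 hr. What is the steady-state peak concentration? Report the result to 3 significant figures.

18.8 ng/mL

k = ln 2 / 25.1 = 0.02762 hr⁻¹
Fraction remaining after one interval: e^(−kτ) = e^(−0.02762 × 55.0) = 0.2190
R = 1 / (1 − 0.2190) = 1.280
Css,max = 14.7 × 1.280 ≈ 18.8 ng/mL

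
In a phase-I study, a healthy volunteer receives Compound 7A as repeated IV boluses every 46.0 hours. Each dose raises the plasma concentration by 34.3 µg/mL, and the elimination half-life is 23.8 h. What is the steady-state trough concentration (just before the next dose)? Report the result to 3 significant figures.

12.2 µg/mL

k = ln 2 / 23.8 = 0.02912 h⁻¹
Fraction remaining after one interval: e^(−kτ) = e^(−0.02912 × 46.0) = 0.2619
R = 1 / (1 − 0.2619) = 1.355
Css,max = 34.3 × 1.355 = 46.47 µg/mL
Css,min = Css,max × e^(−kτ) = 46.47 × 0.2619 ≈ 12.2 µg/mL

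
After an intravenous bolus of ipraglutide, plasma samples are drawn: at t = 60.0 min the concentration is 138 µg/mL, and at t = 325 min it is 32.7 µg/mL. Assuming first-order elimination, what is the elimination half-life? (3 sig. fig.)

k = ln(C₁/C₂) / (t₂ − t₁) = ln(138/32.7) / (325 − 60.0)
  = 1.440 / 265.0 = 0.005434 min⁻¹
t½ = ln 2 / k = ln 2 / 0.005434 ≈ 128 minutes

128 minutes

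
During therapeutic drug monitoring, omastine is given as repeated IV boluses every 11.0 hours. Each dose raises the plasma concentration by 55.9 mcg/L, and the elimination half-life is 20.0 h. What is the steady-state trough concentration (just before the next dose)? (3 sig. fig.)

120 mcg/L

k = ln 2 / 20.0 = 0.03466 h⁻¹
Fraction remaining after one interval: e^(−kτ) = e^(−0.03466 × 11.0) = 0.6830
R = 1 / (1 − 0.6830) = 3.155
Css,max = 55.9 × 3.155 = 176.4 mcg/L
Css,min = Css,max × e^(−kτ) = 176.4 × 0.6830 ≈ 120 mcg/L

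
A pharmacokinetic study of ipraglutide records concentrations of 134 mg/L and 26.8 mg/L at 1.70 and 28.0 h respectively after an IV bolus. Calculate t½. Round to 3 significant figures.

k = ln(C₁/C₂) / (t₂ − t₁) = ln(134/26.8) / (28.0 − 1.70)
  = 1.609 / 26.30 = 0.06120 h⁻¹
t½ = ln 2 / k = ln 2 / 0.06120 ≈ 11.3 hours

11.3 hours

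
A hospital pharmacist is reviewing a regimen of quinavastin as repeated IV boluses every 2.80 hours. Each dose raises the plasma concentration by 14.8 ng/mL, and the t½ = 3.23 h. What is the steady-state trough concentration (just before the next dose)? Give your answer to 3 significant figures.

k = ln 2 / 3.23 = 0.2146 h⁻¹
Fraction remaining after one interval: e^(−kτ) = e^(−0.2146 × 2.80) = 0.5483
R = 1 / (1 − 0.5483) = 2.214
Css,max = 14.8 × 2.214 = 32.77 ng/mL
Css,min = Css,max × e^(−kτ) = 32.77 × 0.5483 ≈ 18.0 ng/mL

18.0 ng/mL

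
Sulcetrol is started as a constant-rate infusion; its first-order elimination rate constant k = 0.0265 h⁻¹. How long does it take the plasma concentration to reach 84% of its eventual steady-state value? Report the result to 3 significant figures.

69.2 hours

f = 1 − e^(−kt)  ⇒  t = −ln(1 − f) / k
t = −ln(1 − 0.84) / 0.02650 = 1.833 / 0.02650 ≈ 69.2 hours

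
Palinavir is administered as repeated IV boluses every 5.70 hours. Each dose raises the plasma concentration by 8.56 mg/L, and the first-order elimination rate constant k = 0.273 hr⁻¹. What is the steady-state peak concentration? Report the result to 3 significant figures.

Fraction remaining after one interval: e^(−kτ) = e^(−0.2730 × 5.70) = 0.2110
R = 1 / (1 − 0.2110) = 1.267
Css,max = 8.56 × 1.267 ≈ 10.8 mg/L

10.8 mg/L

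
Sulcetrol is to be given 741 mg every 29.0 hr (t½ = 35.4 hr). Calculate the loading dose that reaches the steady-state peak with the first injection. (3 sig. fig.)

k = ln 2 / 35.4 = 0.01958 hr⁻¹
Accumulation ratio R = 1 / (1 − e^(−kτ)) = 1 / (1 − e^(−0.01958×29.0)) = 1 / (1 − 0.5668) = 2.308
Loading dose = maintenance dose × R = 741 × 2.308 ≈ 1710 mg

1710 mg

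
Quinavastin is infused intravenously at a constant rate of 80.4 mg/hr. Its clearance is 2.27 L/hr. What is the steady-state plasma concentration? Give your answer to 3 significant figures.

35.4 µg/mL

Css = infusion rate / CL = 80.4 / 2.27 ≈ 35.4 µg/mL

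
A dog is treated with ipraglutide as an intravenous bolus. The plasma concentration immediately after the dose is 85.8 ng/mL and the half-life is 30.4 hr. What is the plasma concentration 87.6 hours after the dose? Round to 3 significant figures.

k = ln 2 / 30.4 = 0.02280 hr⁻¹
C(t) = C₀ e^(−kt) = 85.8 × e^(−0.02280 × 87.6) = 85.8 × e^(−1.997) = 85.8 × 0.1357 ≈ 11.6 ng/mL

11.6 ng/mL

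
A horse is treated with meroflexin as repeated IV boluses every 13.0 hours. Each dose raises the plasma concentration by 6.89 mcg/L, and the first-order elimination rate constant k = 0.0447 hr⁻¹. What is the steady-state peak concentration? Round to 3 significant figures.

Fraction remaining after one interval: e^(−kτ) = e^(−0.04470 × 13.0) = 0.5593
R = 1 / (1 − 0.5593) = 2.269
Css,max = 6.89 × 2.269 ≈ 15.6 mcg/L

15.6 mcg/L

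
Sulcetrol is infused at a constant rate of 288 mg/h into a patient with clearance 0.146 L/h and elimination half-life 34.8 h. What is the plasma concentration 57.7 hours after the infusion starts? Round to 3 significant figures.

Css = rate / CL = 288 / 0.146 = 1973 µg/mL
k = ln 2 / 34.8 = 0.01992 h⁻¹
C(t) = Css (1 − e^(−kt)) = 1973 × (1 − e^(−1.149)) = 1973 × 0.6831 ≈ 1350 µg/mL

1350 µg/mL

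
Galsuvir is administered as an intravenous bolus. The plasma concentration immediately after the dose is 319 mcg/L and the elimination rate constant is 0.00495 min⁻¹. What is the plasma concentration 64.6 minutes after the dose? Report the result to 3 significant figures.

C(t) = C₀ e^(−kt) = 319 × e^(−0.004950 × 64.6) = 319 × e^(−0.3198) = 319 × 0.7263 ≈ 232 mcg/L

232 mcg/L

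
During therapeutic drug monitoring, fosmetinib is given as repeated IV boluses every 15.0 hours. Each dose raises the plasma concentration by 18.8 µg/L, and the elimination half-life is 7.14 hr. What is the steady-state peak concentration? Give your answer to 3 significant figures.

k = ln 2 / 7.14 = 0.09708 hr⁻¹
Fraction remaining after one interval: e^(−kτ) = e^(−0.09708 × 15.0) = 0.2331
R = 1 / (1 − 0.2331) = 1.304
Css,max = 18.8 × 1.304 ≈ 24.5 µg/L

24.5 µg/L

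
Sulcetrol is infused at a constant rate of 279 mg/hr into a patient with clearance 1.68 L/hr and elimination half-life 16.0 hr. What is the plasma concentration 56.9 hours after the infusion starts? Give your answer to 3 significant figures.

152 mg/L

Css = rate / CL = 279 / 1.68 = 166.1 mg/L
k = ln 2 / 16.0 = 0.04332 hr⁻¹
C(t) = Css (1 − e^(−kt)) = 166.1 × (1 − e^(−2.465)) = 166.1 × 0.9150 ≈ 152 mg/L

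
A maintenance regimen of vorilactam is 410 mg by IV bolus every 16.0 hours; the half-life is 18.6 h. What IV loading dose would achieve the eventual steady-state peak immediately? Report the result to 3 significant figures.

k = ln 2 / 18.6 = 0.03727 h⁻¹
Accumulation ratio R = 1 / (1 − e^(−kτ)) = 1 / (1 − e^(−0.03727×16.0)) = 1 / (1 − 0.5509) = 2.227
Loading dose = maintenance dose × R = 410 × 2.227 ≈ 913 mg

913 mg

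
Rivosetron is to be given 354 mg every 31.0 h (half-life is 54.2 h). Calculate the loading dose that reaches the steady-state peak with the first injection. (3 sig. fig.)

k = ln 2 / 54.2 = 0.01279 h⁻¹
Accumulation ratio R = 1 / (1 − e^(−kτ)) = 1 / (1 − e^(−0.01279×31.0)) = 1 / (1 − 0.6727) = 3.055
Loading dose = maintenance dose × R = 354 × 3.055 ≈ 1080 mg

1080 mg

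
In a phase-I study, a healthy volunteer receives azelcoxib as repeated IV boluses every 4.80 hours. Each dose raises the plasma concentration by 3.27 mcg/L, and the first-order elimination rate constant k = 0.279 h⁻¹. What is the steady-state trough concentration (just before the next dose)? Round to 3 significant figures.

1.16 mcg/L

Fraction remaining after one interval: e^(−kτ) = e^(−0.2790 × 4.80) = 0.2621
R = 1 / (1 − 0.2621) = 1.355
Css,max = 3.27 × 1.355 = 4.431 mcg/L
Css,min = Css,max × e^(−kτ) = 4.431 × 0.2621 ≈ 1.16 mcg/L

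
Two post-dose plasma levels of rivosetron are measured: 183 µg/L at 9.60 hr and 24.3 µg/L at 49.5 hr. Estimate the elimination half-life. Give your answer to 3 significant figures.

k = ln(C₁/C₂) / (t₂ − t₁) = ln(183/24.3) / (49.5 − 9.60)
  = 2.019 / 39.90 = 0.05060 hr⁻¹
t½ = ln 2 / k = ln 2 / 0.05060 ≈ 13.7 hours

13.7 hours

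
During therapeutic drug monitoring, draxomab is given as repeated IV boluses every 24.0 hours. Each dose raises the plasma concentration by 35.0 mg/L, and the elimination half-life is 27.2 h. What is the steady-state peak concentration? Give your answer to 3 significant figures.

k = ln 2 / 27.2 = 0.02548 h⁻¹
Fraction remaining after one interval: e^(−kτ) = e^(−0.02548 × 24.0) = 0.5425
R = 1 / (1 − 0.5425) = 2.186
Css,max = 35.0 × 2.186 ≈ 76.5 mg/L

76.5 mg/L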